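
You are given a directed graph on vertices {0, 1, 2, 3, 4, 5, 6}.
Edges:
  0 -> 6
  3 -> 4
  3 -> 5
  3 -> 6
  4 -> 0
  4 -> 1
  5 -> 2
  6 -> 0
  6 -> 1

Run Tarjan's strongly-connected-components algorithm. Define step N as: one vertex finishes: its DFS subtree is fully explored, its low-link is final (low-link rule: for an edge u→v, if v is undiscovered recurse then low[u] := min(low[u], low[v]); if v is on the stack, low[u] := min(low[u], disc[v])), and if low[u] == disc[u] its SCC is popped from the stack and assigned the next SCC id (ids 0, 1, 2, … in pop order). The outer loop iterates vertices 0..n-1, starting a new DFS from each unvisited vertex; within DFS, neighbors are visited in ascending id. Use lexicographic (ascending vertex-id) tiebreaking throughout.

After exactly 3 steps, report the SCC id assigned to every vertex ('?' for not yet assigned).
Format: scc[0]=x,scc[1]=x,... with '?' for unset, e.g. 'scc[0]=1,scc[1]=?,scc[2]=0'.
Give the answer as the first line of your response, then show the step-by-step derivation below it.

scc[0]=1,scc[1]=0,scc[2]=?,scc[3]=?,scc[4]=?,scc[5]=?,scc[6]=1

step 1: low=(low[0]=0,low[1]=2,low[2]=?,low[3]=?,low[4]=?,low[5]=?,low[6]=0); scc=(scc[0]=?,scc[1]=0,scc[2]=?,scc[3]=?,scc[4]=?,scc[5]=?,scc[6]=?)
step 2: low=(low[0]=0,low[1]=2,low[2]=?,low[3]=?,low[4]=?,low[5]=?,low[6]=0); scc=(scc[0]=?,scc[1]=0,scc[2]=?,scc[3]=?,scc[4]=?,scc[5]=?,scc[6]=?)
step 3: low=(low[0]=0,low[1]=2,low[2]=?,low[3]=?,low[4]=?,low[5]=?,low[6]=0); scc=(scc[0]=1,scc[1]=0,scc[2]=?,scc[3]=?,scc[4]=?,scc[5]=?,scc[6]=1)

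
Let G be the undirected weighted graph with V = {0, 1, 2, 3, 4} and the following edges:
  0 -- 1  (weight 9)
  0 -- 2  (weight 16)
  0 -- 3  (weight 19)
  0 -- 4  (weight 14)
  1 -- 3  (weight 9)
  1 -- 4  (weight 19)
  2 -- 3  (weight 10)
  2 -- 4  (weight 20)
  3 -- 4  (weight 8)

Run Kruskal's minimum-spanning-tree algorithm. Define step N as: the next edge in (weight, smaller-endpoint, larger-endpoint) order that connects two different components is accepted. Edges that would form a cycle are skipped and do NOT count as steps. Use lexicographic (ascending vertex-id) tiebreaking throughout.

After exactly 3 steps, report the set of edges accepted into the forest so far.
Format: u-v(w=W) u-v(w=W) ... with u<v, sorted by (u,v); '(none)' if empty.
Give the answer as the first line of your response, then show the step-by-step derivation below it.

0-1(w=9) 1-3(w=9) 3-4(w=8)

step 1: add edge 3-4 (w=8); MST = {3-4(w=8)}
step 2: add edge 0-1 (w=9); MST = {0-1(w=9) 3-4(w=8)}
step 3: add edge 1-3 (w=9); MST = {0-1(w=9) 1-3(w=9) 3-4(w=8)}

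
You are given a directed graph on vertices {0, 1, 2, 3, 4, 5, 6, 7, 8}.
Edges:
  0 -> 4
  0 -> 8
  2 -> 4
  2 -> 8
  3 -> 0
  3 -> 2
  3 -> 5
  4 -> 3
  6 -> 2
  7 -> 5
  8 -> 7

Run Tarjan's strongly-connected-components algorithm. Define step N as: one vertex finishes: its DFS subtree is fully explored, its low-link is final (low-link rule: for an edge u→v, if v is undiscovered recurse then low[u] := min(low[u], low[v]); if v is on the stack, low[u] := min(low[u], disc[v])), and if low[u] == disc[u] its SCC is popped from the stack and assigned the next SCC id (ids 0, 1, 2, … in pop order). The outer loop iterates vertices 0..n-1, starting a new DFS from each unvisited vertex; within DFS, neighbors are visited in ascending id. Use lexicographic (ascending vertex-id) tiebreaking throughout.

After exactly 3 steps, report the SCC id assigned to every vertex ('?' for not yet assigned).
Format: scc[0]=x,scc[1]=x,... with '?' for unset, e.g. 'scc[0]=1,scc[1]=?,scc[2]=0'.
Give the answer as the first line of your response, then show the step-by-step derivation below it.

scc[0]=?,scc[1]=?,scc[2]=?,scc[3]=?,scc[4]=?,scc[5]=0,scc[6]=?,scc[7]=1,scc[8]=2

step 1: low=(low[0]=0,low[1]=?,low[2]=1,low[3]=0,low[4]=1,low[5]=6,low[6]=?,low[7]=5,low[8]=4); scc=(scc[0]=?,scc[1]=?,scc[2]=?,scc[3]=?,scc[4]=?,scc[5]=0,scc[6]=?,scc[7]=?,scc[8]=?)
step 2: low=(low[0]=0,low[1]=?,low[2]=1,low[3]=0,low[4]=1,low[5]=6,low[6]=?,low[7]=5,low[8]=4); scc=(scc[0]=?,scc[1]=?,scc[2]=?,scc[3]=?,scc[4]=?,scc[5]=0,scc[6]=?,scc[7]=1,scc[8]=?)
step 3: low=(low[0]=0,low[1]=?,low[2]=1,low[3]=0,low[4]=1,low[5]=6,low[6]=?,low[7]=5,low[8]=4); scc=(scc[0]=?,scc[1]=?,scc[2]=?,scc[3]=?,scc[4]=?,scc[5]=0,scc[6]=?,scc[7]=1,scc[8]=2)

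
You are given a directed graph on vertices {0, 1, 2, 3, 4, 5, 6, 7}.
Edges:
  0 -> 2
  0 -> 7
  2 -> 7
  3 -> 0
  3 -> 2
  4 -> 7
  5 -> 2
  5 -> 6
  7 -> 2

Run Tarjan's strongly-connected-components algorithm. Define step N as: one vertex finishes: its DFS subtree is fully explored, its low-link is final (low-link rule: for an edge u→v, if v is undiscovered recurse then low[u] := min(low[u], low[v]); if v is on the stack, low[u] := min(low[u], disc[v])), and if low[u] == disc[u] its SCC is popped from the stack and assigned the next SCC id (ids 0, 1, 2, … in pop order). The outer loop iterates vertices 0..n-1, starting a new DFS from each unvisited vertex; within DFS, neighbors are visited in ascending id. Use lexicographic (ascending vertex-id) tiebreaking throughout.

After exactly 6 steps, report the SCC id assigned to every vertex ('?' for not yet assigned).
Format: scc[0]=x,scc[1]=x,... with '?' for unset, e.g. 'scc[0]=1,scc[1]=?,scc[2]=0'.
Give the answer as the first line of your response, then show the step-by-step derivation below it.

scc[0]=1,scc[1]=2,scc[2]=0,scc[3]=3,scc[4]=4,scc[5]=?,scc[6]=?,scc[7]=0

step 1: low=(low[0]=0,low[1]=?,low[2]=1,low[3]=?,low[4]=?,low[5]=?,low[6]=?,low[7]=1); scc=(scc[0]=?,scc[1]=?,scc[2]=?,scc[3]=?,scc[4]=?,scc[5]=?,scc[6]=?,scc[7]=?)
step 2: low=(low[0]=0,low[1]=?,low[2]=1,low[3]=?,low[4]=?,low[5]=?,low[6]=?,low[7]=1); scc=(scc[0]=?,scc[1]=?,scc[2]=0,scc[3]=?,scc[4]=?,scc[5]=?,scc[6]=?,scc[7]=0)
step 3: low=(low[0]=0,low[1]=?,low[2]=1,low[3]=?,low[4]=?,low[5]=?,low[6]=?,low[7]=1); scc=(scc[0]=1,scc[1]=?,scc[2]=0,scc[3]=?,scc[4]=?,scc[5]=?,scc[6]=?,scc[7]=0)
step 4: low=(low[0]=0,low[1]=3,low[2]=1,low[3]=?,low[4]=?,low[5]=?,low[6]=?,low[7]=1); scc=(scc[0]=1,scc[1]=2,scc[2]=0,scc[3]=?,scc[4]=?,scc[5]=?,scc[6]=?,scc[7]=0)
step 5: low=(low[0]=0,low[1]=3,low[2]=1,low[3]=4,low[4]=?,low[5]=?,low[6]=?,low[7]=1); scc=(scc[0]=1,scc[1]=2,scc[2]=0,scc[3]=3,scc[4]=?,scc[5]=?,scc[6]=?,scc[7]=0)
step 6: low=(low[0]=0,low[1]=3,low[2]=1,low[3]=4,low[4]=5,low[5]=?,low[6]=?,low[7]=1); scc=(scc[0]=1,scc[1]=2,scc[2]=0,scc[3]=3,scc[4]=4,scc[5]=?,scc[6]=?,scc[7]=0)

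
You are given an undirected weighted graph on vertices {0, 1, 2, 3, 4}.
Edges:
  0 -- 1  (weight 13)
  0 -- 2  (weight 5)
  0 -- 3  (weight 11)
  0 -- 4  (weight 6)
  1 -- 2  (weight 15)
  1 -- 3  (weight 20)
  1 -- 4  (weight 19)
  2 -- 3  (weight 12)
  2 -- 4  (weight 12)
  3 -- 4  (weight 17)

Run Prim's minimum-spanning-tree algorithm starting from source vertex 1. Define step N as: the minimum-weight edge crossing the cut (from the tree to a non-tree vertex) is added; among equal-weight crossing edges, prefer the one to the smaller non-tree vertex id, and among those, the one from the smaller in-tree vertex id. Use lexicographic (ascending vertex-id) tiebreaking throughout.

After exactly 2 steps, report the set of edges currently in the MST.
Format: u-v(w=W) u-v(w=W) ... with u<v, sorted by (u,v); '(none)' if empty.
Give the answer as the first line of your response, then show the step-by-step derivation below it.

0-1(w=13) 0-2(w=5)

step 1: add edge 0-1 (w=13); MST = {0-1(w=13)}
step 2: add edge 0-2 (w=5); MST = {0-1(w=13) 0-2(w=5)}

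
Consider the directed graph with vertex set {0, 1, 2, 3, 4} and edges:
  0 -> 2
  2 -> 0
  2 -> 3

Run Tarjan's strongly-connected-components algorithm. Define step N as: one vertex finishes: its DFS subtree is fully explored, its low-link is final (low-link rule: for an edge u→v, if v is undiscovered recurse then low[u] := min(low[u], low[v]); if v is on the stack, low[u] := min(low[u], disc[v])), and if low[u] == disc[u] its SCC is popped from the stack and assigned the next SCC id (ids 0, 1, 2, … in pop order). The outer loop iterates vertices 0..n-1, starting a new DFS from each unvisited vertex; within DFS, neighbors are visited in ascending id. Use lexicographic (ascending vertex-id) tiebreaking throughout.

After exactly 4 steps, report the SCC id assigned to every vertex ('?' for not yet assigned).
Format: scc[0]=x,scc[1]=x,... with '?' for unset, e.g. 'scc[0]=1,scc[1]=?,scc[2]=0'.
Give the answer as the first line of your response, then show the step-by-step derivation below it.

scc[0]=1,scc[1]=2,scc[2]=1,scc[3]=0,scc[4]=?

step 1: low=(low[0]=0,low[1]=?,low[2]=0,low[3]=2,low[4]=?); scc=(scc[0]=?,scc[1]=?,scc[2]=?,scc[3]=0,scc[4]=?)
step 2: low=(low[0]=0,low[1]=?,low[2]=0,low[3]=2,low[4]=?); scc=(scc[0]=?,scc[1]=?,scc[2]=?,scc[3]=0,scc[4]=?)
step 3: low=(low[0]=0,low[1]=?,low[2]=0,low[3]=2,low[4]=?); scc=(scc[0]=1,scc[1]=?,scc[2]=1,scc[3]=0,scc[4]=?)
step 4: low=(low[0]=0,low[1]=3,low[2]=0,low[3]=2,low[4]=?); scc=(scc[0]=1,scc[1]=2,scc[2]=1,scc[3]=0,scc[4]=?)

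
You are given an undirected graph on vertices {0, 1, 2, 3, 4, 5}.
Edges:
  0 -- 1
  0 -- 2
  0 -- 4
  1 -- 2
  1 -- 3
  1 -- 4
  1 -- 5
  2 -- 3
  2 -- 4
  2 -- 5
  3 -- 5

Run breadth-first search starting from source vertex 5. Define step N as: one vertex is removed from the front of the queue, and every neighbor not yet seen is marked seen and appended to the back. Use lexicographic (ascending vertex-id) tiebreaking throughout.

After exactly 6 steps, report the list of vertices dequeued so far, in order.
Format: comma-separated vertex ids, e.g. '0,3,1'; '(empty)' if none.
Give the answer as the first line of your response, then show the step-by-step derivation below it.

5,1,2,3,0,4

step 1: dequeue 5; queue=[1,2,3]; order=5
step 2: dequeue 1; queue=[2,3,0,4]; order=5,1
step 3: dequeue 2; queue=[3,0,4]; order=5,1,2
step 4: dequeue 3; queue=[0,4]; order=5,1,2,3
step 5: dequeue 0; queue=[4]; order=5,1,2,3,0
step 6: dequeue 4; queue=[(empty)]; order=5,1,2,3,0,4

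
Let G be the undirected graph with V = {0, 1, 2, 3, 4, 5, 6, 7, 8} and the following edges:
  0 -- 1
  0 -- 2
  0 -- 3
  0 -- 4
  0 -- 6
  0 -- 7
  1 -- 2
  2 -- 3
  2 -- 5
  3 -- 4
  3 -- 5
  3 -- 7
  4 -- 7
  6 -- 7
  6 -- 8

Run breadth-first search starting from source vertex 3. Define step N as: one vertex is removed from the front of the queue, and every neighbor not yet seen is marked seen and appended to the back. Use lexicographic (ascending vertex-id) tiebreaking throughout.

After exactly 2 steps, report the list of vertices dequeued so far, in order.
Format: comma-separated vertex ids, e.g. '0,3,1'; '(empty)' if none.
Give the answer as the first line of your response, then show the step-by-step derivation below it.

3,0

step 1: dequeue 3; queue=[0,2,4,5,7]; order=3
step 2: dequeue 0; queue=[2,4,5,7,1,6]; order=3,0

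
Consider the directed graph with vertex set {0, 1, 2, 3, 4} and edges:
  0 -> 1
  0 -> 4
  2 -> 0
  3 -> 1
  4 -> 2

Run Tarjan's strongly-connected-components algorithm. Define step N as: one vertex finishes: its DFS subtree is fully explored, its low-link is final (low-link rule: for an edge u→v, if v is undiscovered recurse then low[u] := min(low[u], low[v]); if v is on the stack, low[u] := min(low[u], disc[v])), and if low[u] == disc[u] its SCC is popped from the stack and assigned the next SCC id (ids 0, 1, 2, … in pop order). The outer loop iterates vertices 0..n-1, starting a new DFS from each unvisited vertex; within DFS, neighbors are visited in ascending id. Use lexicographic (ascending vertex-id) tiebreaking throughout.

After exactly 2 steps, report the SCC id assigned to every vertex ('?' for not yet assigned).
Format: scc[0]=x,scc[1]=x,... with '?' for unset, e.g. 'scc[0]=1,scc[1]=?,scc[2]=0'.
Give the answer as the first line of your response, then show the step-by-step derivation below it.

scc[0]=?,scc[1]=0,scc[2]=?,scc[3]=?,scc[4]=?

step 1: low=(low[0]=0,low[1]=1,low[2]=?,low[3]=?,low[4]=?); scc=(scc[0]=?,scc[1]=0,scc[2]=?,scc[3]=?,scc[4]=?)
step 2: low=(low[0]=0,low[1]=1,low[2]=0,low[3]=?,low[4]=2); scc=(scc[0]=?,scc[1]=0,scc[2]=?,scc[3]=?,scc[4]=?)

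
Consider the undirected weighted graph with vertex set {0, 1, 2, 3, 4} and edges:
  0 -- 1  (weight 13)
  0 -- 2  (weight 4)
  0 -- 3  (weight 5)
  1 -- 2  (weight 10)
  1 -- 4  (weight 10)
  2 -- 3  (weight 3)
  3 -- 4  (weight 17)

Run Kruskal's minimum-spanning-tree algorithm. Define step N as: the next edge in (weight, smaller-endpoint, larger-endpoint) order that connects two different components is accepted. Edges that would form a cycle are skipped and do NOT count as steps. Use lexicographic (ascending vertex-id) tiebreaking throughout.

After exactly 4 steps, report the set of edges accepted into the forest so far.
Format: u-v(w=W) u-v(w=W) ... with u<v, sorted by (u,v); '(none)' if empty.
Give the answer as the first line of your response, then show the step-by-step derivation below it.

0-2(w=4) 1-2(w=10) 1-4(w=10) 2-3(w=3)

step 1: add edge 2-3 (w=3); MST = {2-3(w=3)}
step 2: add edge 0-2 (w=4); MST = {0-2(w=4) 2-3(w=3)}
step 3: add edge 1-2 (w=10); MST = {0-2(w=4) 1-2(w=10) 2-3(w=3)}
step 4: add edge 1-4 (w=10); MST = {0-2(w=4) 1-2(w=10) 1-4(w=10) 2-3(w=3)}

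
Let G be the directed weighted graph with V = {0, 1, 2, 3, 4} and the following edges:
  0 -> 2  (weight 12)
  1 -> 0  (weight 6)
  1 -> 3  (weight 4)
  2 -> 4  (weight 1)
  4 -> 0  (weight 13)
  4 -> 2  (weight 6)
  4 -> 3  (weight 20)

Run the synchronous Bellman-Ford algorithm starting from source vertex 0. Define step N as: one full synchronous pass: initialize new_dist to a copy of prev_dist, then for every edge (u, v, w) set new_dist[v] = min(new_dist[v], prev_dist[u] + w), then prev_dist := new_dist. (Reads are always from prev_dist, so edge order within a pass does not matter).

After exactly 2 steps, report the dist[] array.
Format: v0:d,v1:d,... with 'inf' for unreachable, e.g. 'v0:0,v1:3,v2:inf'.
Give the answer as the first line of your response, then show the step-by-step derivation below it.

v0:0,v1:inf,v2:12,v3:inf,v4:13

step 1: dist = v0:0,v1:inf,v2:12,v3:inf,v4:inf
step 2: dist = v0:0,v1:inf,v2:12,v3:inf,v4:13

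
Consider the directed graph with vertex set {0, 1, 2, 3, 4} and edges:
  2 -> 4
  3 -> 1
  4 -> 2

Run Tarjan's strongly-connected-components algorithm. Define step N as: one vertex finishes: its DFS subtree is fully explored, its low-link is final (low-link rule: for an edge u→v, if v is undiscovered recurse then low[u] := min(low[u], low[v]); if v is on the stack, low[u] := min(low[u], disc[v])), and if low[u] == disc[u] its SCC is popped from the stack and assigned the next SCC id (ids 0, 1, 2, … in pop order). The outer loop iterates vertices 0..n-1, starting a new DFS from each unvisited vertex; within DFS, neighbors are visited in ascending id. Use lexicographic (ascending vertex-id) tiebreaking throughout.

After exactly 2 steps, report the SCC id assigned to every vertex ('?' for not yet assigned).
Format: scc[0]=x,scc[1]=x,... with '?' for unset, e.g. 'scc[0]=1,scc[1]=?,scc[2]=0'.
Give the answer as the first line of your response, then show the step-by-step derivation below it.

scc[0]=0,scc[1]=1,scc[2]=?,scc[3]=?,scc[4]=?

step 1: low=(low[0]=0,low[1]=?,low[2]=?,low[3]=?,low[4]=?); scc=(scc[0]=0,scc[1]=?,scc[2]=?,scc[3]=?,scc[4]=?)
step 2: low=(low[0]=0,low[1]=1,low[2]=?,low[3]=?,low[4]=?); scc=(scc[0]=0,scc[1]=1,scc[2]=?,scc[3]=?,scc[4]=?)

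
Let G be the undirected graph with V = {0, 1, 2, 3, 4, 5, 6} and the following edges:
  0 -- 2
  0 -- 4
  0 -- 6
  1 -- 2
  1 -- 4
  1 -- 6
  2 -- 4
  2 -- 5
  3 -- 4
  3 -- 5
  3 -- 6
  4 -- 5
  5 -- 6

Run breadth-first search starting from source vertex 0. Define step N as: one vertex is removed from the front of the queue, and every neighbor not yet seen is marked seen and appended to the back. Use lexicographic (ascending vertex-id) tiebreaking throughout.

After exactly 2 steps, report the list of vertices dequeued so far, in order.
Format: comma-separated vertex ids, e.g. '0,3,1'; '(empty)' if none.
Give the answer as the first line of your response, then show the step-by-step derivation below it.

0,2

step 1: dequeue 0; queue=[2,4,6]; order=0
step 2: dequeue 2; queue=[4,6,1,5]; order=0,2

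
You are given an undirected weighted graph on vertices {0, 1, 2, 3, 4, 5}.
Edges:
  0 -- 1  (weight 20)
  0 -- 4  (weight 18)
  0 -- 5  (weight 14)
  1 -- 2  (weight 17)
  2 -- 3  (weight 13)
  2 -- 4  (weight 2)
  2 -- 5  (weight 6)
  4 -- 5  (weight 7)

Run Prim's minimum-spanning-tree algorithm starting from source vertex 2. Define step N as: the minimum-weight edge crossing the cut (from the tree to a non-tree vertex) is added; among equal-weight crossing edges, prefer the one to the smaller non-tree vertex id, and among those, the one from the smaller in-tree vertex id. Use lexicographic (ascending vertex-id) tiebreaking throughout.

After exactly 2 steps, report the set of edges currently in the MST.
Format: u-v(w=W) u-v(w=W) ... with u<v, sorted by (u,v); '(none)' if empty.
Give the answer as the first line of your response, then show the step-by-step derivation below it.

2-4(w=2) 2-5(w=6)

step 1: add edge 2-4 (w=2); MST = {2-4(w=2)}
step 2: add edge 2-5 (w=6); MST = {2-4(w=2) 2-5(w=6)}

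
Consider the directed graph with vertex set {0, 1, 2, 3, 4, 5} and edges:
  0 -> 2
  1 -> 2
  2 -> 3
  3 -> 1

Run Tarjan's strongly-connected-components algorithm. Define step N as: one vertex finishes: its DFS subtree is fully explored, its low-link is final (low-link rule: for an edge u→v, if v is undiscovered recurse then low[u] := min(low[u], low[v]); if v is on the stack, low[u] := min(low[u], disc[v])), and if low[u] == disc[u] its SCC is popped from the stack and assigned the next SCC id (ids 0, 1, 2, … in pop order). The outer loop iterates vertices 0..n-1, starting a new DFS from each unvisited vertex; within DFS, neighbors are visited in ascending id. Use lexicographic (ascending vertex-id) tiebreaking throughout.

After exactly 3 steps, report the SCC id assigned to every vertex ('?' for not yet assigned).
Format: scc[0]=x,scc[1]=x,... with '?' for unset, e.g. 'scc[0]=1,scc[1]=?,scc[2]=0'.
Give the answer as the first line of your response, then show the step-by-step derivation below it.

scc[0]=?,scc[1]=0,scc[2]=0,scc[3]=0,scc[4]=?,scc[5]=?

step 1: low=(low[0]=0,low[1]=1,low[2]=1,low[3]=2,low[4]=?,low[5]=?); scc=(scc[0]=?,scc[1]=?,scc[2]=?,scc[3]=?,scc[4]=?,scc[5]=?)
step 2: low=(low[0]=0,low[1]=1,low[2]=1,low[3]=1,low[4]=?,low[5]=?); scc=(scc[0]=?,scc[1]=?,scc[2]=?,scc[3]=?,scc[4]=?,scc[5]=?)
step 3: low=(low[0]=0,low[1]=1,low[2]=1,low[3]=1,low[4]=?,low[5]=?); scc=(scc[0]=?,scc[1]=0,scc[2]=0,scc[3]=0,scc[4]=?,scc[5]=?)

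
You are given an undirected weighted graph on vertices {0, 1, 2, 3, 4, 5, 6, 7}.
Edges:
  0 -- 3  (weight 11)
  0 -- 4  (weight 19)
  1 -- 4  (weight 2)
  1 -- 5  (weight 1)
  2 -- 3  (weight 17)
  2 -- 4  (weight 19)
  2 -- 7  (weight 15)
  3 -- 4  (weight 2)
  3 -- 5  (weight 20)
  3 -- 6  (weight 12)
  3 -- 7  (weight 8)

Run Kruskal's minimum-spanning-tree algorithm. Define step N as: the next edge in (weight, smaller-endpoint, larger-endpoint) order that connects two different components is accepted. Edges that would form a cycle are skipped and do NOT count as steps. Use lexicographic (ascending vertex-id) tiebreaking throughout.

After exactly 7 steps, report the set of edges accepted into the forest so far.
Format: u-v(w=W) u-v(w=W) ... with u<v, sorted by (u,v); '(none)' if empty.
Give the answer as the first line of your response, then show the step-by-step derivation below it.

0-3(w=11) 1-4(w=2) 1-5(w=1) 2-7(w=15) 3-4(w=2) 3-6(w=12) 3-7(w=8)

step 1: add edge 1-5 (w=1); MST = {1-5(w=1)}
step 2: add edge 1-4 (w=2); MST = {1-4(w=2) 1-5(w=1)}
step 3: add edge 3-4 (w=2); MST = {1-4(w=2) 1-5(w=1) 3-4(w=2)}
step 4: add edge 3-7 (w=8); MST = {1-4(w=2) 1-5(w=1) 3-4(w=2) 3-7(w=8)}
step 5: add edge 0-3 (w=11); MST = {0-3(w=11) 1-4(w=2) 1-5(w=1) 3-4(w=2) 3-7(w=8)}
step 6: add edge 3-6 (w=12); MST = {0-3(w=11) 1-4(w=2) 1-5(w=1) 3-4(w=2) 3-6(w=12) 3-7(w=8)}
step 7: add edge 2-7 (w=15); MST = {0-3(w=11) 1-4(w=2) 1-5(w=1) 2-7(w=15) 3-4(w=2) 3-6(w=12) 3-7(w=8)}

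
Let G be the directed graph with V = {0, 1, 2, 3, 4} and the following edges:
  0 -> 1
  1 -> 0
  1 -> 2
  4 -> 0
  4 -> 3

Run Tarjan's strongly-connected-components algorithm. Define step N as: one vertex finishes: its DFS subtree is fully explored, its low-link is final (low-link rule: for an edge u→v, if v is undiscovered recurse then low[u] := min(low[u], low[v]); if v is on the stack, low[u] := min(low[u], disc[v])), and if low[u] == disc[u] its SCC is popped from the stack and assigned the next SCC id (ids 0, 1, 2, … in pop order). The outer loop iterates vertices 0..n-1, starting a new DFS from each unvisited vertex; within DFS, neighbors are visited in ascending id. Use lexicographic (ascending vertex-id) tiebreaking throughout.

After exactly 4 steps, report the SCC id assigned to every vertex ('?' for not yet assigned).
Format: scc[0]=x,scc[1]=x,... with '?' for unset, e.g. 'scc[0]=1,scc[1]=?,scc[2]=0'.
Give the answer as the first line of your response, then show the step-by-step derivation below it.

scc[0]=1,scc[1]=1,scc[2]=0,scc[3]=2,scc[4]=?

step 1: low=(low[0]=0,low[1]=0,low[2]=2,low[3]=?,low[4]=?); scc=(scc[0]=?,scc[1]=?,scc[2]=0,scc[3]=?,scc[4]=?)
step 2: low=(low[0]=0,low[1]=0,low[2]=2,low[3]=?,low[4]=?); scc=(scc[0]=?,scc[1]=?,scc[2]=0,scc[3]=?,scc[4]=?)
step 3: low=(low[0]=0,low[1]=0,low[2]=2,low[3]=?,low[4]=?); scc=(scc[0]=1,scc[1]=1,scc[2]=0,scc[3]=?,scc[4]=?)
step 4: low=(low[0]=0,low[1]=0,low[2]=2,low[3]=3,low[4]=?); scc=(scc[0]=1,scc[1]=1,scc[2]=0,scc[3]=2,scc[4]=?)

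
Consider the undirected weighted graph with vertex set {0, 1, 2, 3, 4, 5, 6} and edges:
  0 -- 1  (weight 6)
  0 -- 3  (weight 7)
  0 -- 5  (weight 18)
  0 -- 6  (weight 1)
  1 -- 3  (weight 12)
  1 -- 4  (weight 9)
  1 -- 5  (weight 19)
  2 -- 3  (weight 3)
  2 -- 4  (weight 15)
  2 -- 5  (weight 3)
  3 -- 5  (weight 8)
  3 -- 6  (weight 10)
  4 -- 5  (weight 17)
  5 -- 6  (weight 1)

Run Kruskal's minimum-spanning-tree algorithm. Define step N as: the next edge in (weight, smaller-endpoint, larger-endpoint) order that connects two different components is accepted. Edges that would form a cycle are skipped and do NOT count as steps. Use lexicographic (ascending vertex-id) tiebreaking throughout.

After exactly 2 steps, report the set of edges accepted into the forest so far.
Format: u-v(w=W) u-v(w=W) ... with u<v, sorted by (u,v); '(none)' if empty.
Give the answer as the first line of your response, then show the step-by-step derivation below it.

0-6(w=1) 5-6(w=1)

step 1: add edge 0-6 (w=1); MST = {0-6(w=1)}
step 2: add edge 5-6 (w=1); MST = {0-6(w=1) 5-6(w=1)}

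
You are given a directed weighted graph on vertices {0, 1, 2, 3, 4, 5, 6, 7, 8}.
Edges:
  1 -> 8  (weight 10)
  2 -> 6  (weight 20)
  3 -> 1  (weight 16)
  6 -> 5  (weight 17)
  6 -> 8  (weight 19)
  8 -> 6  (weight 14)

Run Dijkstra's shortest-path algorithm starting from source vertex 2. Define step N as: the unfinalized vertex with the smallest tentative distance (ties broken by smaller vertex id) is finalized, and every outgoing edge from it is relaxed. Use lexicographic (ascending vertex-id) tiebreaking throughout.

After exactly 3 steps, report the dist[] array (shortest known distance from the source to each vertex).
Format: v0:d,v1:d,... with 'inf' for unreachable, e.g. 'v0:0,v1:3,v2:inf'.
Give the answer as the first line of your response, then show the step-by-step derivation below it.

v0:inf,v1:inf,v2:0,v3:inf,v4:inf,v5:37,v6:20,v7:inf,v8:39

step 1: dist = v0:inf,v1:inf,v2:0,v3:inf,v4:inf,v5:inf,v6:20,v7:inf,v8:inf
step 2: dist = v0:inf,v1:inf,v2:0,v3:inf,v4:inf,v5:37,v6:20,v7:inf,v8:39
step 3: dist = v0:inf,v1:inf,v2:0,v3:inf,v4:inf,v5:37,v6:20,v7:inf,v8:39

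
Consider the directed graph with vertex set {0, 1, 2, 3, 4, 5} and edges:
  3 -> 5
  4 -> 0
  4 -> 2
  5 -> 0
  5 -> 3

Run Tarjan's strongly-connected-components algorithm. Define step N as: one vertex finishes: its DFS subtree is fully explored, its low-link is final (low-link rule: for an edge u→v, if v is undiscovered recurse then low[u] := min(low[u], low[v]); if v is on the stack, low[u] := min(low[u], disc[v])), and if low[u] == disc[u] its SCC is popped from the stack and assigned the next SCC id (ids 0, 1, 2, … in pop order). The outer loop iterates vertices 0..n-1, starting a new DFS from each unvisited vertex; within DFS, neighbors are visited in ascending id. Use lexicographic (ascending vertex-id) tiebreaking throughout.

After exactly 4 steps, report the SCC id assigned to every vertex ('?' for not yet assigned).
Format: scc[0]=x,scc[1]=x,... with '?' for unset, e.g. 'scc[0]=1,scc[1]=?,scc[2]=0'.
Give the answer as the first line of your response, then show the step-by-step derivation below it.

scc[0]=0,scc[1]=1,scc[2]=2,scc[3]=?,scc[4]=?,scc[5]=?

step 1: low=(low[0]=0,low[1]=?,low[2]=?,low[3]=?,low[4]=?,low[5]=?); scc=(scc[0]=0,scc[1]=?,scc[2]=?,scc[3]=?,scc[4]=?,scc[5]=?)
step 2: low=(low[0]=0,low[1]=1,low[2]=?,low[3]=?,low[4]=?,low[5]=?); scc=(scc[0]=0,scc[1]=1,scc[2]=?,scc[3]=?,scc[4]=?,scc[5]=?)
step 3: low=(low[0]=0,low[1]=1,low[2]=2,low[3]=?,low[4]=?,low[5]=?); scc=(scc[0]=0,scc[1]=1,scc[2]=2,scc[3]=?,scc[4]=?,scc[5]=?)
step 4: low=(low[0]=0,low[1]=1,low[2]=2,low[3]=3,low[4]=?,low[5]=3); scc=(scc[0]=0,scc[1]=1,scc[2]=2,scc[3]=?,scc[4]=?,scc[5]=?)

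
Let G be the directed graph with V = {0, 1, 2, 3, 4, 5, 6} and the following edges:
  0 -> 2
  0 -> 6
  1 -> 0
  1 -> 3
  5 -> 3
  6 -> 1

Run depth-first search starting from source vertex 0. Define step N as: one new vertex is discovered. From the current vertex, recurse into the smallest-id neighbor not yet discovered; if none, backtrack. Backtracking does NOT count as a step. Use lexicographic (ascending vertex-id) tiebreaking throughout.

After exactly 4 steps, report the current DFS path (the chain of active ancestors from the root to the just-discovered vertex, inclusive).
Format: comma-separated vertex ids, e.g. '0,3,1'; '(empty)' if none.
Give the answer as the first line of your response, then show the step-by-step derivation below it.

0,6,1

step 1: discover 0; path=0; order=0
step 2: discover 2; path=0>2; order=0,2
step 3: discover 6; path=0>6; order=0,2,6
step 4: discover 1; path=0>6>1; order=0,2,6,1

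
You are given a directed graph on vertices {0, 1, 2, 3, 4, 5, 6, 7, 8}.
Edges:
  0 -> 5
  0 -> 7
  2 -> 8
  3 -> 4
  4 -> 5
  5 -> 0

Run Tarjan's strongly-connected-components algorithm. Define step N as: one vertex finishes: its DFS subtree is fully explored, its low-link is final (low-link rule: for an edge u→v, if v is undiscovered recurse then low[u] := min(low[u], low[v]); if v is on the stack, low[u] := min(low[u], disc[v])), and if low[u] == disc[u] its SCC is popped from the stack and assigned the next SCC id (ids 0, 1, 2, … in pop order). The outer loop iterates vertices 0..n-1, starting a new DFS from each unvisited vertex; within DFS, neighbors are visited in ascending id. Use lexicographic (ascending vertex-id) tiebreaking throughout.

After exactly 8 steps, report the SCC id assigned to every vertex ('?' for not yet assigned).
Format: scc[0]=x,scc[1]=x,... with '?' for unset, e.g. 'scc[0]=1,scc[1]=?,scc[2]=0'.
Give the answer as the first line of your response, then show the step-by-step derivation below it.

scc[0]=1,scc[1]=2,scc[2]=4,scc[3]=6,scc[4]=5,scc[5]=1,scc[6]=?,scc[7]=0,scc[8]=3

step 1: low=(low[0]=0,low[1]=?,low[2]=?,low[3]=?,low[4]=?,low[5]=0,low[6]=?,low[7]=?,low[8]=?); scc=(scc[0]=?,scc[1]=?,scc[2]=?,scc[3]=?,scc[4]=?,scc[5]=?,scc[6]=?,scc[7]=?,scc[8]=?)
step 2: low=(low[0]=0,low[1]=?,low[2]=?,low[3]=?,low[4]=?,low[5]=0,low[6]=?,low[7]=2,low[8]=?); scc=(scc[0]=?,scc[1]=?,scc[2]=?,scc[3]=?,scc[4]=?,scc[5]=?,scc[6]=?,scc[7]=0,scc[8]=?)
step 3: low=(low[0]=0,low[1]=?,low[2]=?,low[3]=?,low[4]=?,low[5]=0,low[6]=?,low[7]=2,low[8]=?); scc=(scc[0]=1,scc[1]=?,scc[2]=?,scc[3]=?,scc[4]=?,scc[5]=1,scc[6]=?,scc[7]=0,scc[8]=?)
step 4: low=(low[0]=0,low[1]=3,low[2]=?,low[3]=?,low[4]=?,low[5]=0,low[6]=?,low[7]=2,low[8]=?); scc=(scc[0]=1,scc[1]=2,scc[2]=?,scc[3]=?,scc[4]=?,scc[5]=1,scc[6]=?,scc[7]=0,scc[8]=?)
step 5: low=(low[0]=0,low[1]=3,low[2]=4,low[3]=?,low[4]=?,low[5]=0,low[6]=?,low[7]=2,low[8]=5); scc=(scc[0]=1,scc[1]=2,scc[2]=?,scc[3]=?,scc[4]=?,scc[5]=1,scc[6]=?,scc[7]=0,scc[8]=3)
step 6: low=(low[0]=0,low[1]=3,low[2]=4,low[3]=?,low[4]=?,low[5]=0,low[6]=?,low[7]=2,low[8]=5); scc=(scc[0]=1,scc[1]=2,scc[2]=4,scc[3]=?,scc[4]=?,scc[5]=1,scc[6]=?,scc[7]=0,scc[8]=3)
step 7: low=(low[0]=0,low[1]=3,low[2]=4,low[3]=6,low[4]=7,low[5]=0,low[6]=?,low[7]=2,low[8]=5); scc=(scc[0]=1,scc[1]=2,scc[2]=4,scc[3]=?,scc[4]=5,scc[5]=1,scc[6]=?,scc[7]=0,scc[8]=3)
step 8: low=(low[0]=0,low[1]=3,low[2]=4,low[3]=6,low[4]=7,low[5]=0,low[6]=?,low[7]=2,low[8]=5); scc=(scc[0]=1,scc[1]=2,scc[2]=4,scc[3]=6,scc[4]=5,scc[5]=1,scc[6]=?,scc[7]=0,scc[8]=3)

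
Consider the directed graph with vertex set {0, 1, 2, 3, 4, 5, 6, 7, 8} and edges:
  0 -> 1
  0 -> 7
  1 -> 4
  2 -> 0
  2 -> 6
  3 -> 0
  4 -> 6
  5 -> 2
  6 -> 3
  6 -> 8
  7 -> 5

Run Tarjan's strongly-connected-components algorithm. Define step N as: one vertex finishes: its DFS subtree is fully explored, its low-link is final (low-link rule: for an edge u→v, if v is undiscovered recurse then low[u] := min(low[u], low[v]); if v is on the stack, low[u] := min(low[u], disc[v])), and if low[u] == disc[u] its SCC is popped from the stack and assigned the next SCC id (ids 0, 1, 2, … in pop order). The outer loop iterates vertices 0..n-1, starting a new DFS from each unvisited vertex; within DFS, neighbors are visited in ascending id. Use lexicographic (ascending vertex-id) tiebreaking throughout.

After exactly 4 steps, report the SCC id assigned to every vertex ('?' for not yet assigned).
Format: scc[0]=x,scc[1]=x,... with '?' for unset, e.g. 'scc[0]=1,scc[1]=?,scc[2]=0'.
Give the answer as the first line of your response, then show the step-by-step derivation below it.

scc[0]=?,scc[1]=?,scc[2]=?,scc[3]=?,scc[4]=?,scc[5]=?,scc[6]=?,scc[7]=?,scc[8]=0

step 1: low=(low[0]=0,low[1]=1,low[2]=?,low[3]=0,low[4]=2,low[5]=?,low[6]=3,low[7]=?,low[8]=?); scc=(scc[0]=?,scc[1]=?,scc[2]=?,scc[3]=?,scc[4]=?,scc[5]=?,scc[6]=?,scc[7]=?,scc[8]=?)
step 2: low=(low[0]=0,low[1]=1,low[2]=?,low[3]=0,low[4]=2,low[5]=?,low[6]=0,low[7]=?,low[8]=5); scc=(scc[0]=?,scc[1]=?,scc[2]=?,scc[3]=?,scc[4]=?,scc[5]=?,scc[6]=?,scc[7]=?,scc[8]=0)
step 3: low=(low[0]=0,low[1]=1,low[2]=?,low[3]=0,low[4]=2,low[5]=?,low[6]=0,low[7]=?,low[8]=5); scc=(scc[0]=?,scc[1]=?,scc[2]=?,scc[3]=?,scc[4]=?,scc[5]=?,scc[6]=?,scc[7]=?,scc[8]=0)
step 4: low=(low[0]=0,low[1]=1,low[2]=?,low[3]=0,low[4]=0,low[5]=?,low[6]=0,low[7]=?,low[8]=5); scc=(scc[0]=?,scc[1]=?,scc[2]=?,scc[3]=?,scc[4]=?,scc[5]=?,scc[6]=?,scc[7]=?,scc[8]=0)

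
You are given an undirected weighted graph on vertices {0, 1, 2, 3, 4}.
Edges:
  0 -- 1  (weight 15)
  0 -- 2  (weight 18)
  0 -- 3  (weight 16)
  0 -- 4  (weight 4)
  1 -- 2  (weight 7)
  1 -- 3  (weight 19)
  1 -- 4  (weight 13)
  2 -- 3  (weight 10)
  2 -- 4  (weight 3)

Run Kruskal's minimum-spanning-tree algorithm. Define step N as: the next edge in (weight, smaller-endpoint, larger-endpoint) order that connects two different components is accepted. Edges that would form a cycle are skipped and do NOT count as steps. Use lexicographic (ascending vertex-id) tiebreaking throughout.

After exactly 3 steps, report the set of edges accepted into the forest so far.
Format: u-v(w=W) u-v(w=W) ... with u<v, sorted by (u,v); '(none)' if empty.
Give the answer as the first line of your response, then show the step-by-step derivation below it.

0-4(w=4) 1-2(w=7) 2-4(w=3)

step 1: add edge 2-4 (w=3); MST = {2-4(w=3)}
step 2: add edge 0-4 (w=4); MST = {0-4(w=4) 2-4(w=3)}
step 3: add edge 1-2 (w=7); MST = {0-4(w=4) 1-2(w=7) 2-4(w=3)}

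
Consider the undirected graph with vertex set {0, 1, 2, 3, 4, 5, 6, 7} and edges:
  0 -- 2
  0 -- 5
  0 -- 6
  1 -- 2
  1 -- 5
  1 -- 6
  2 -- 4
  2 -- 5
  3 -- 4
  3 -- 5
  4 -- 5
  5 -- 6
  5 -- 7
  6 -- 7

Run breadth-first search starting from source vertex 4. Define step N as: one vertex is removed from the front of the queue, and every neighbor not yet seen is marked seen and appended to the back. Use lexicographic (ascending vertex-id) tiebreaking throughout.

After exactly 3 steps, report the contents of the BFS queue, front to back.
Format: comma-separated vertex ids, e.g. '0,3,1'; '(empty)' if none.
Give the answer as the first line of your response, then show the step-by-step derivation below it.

5,0,1

step 1: dequeue 4; queue=[2,3,5]; order=4
step 2: dequeue 2; queue=[3,5,0,1]; order=4,2
step 3: dequeue 3; queue=[5,0,1]; order=4,2,3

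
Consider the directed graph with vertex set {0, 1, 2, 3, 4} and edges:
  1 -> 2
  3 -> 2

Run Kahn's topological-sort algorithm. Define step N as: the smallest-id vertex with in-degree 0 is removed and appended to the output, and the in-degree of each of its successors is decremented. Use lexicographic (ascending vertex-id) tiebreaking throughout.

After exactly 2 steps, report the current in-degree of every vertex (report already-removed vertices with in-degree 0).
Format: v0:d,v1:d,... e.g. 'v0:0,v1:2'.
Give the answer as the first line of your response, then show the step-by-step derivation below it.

v0:0,v1:0,v2:1,v3:0,v4:0

step 1: output 0; order=[0]; indeg=(0,0,2,0,0)
step 2: output 1; order=[0,1]; indeg=(0,0,1,0,0)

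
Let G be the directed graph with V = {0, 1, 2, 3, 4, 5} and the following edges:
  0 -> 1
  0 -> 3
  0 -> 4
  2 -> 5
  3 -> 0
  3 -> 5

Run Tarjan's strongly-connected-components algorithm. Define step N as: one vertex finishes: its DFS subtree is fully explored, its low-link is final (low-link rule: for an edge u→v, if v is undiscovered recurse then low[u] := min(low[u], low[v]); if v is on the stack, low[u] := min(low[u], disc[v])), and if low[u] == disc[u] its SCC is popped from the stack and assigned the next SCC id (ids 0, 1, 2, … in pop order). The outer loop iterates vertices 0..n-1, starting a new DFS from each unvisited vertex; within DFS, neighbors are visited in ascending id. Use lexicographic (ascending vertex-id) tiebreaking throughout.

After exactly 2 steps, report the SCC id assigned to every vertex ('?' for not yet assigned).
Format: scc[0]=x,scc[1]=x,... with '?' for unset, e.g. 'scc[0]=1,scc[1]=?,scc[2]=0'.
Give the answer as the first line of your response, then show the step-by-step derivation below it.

scc[0]=?,scc[1]=0,scc[2]=?,scc[3]=?,scc[4]=?,scc[5]=1

step 1: low=(low[0]=0,low[1]=1,low[2]=?,low[3]=?,low[4]=?,low[5]=?); scc=(scc[0]=?,scc[1]=0,scc[2]=?,scc[3]=?,scc[4]=?,scc[5]=?)
step 2: low=(low[0]=0,low[1]=1,low[2]=?,low[3]=0,low[4]=?,low[5]=3); scc=(scc[0]=?,scc[1]=0,scc[2]=?,scc[3]=?,scc[4]=?,scc[5]=1)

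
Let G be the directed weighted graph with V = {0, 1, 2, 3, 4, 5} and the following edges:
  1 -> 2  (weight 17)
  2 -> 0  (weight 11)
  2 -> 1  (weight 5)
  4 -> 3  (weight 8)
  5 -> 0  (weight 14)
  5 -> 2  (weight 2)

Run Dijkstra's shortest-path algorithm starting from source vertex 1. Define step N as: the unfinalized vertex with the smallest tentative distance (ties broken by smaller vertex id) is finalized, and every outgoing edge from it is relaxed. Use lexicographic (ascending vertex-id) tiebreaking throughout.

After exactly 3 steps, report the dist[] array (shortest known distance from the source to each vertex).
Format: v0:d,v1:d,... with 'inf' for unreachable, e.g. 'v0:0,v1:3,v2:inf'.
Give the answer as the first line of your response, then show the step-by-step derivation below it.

v0:28,v1:0,v2:17,v3:inf,v4:inf,v5:inf

step 1: dist = v0:inf,v1:0,v2:17,v3:inf,v4:inf,v5:inf
step 2: dist = v0:28,v1:0,v2:17,v3:inf,v4:inf,v5:inf
step 3: dist = v0:28,v1:0,v2:17,v3:inf,v4:inf,v5:inf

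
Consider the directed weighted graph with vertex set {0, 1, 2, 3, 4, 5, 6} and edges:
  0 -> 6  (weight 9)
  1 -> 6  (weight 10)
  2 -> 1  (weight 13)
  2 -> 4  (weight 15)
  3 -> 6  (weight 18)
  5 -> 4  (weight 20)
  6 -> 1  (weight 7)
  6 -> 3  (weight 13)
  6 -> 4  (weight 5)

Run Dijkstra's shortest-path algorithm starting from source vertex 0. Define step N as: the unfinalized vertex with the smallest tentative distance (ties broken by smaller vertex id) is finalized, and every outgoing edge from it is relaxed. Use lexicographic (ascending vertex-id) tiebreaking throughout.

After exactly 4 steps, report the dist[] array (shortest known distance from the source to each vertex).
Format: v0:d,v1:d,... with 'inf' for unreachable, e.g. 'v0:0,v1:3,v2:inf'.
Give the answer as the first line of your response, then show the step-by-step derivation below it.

v0:0,v1:16,v2:inf,v3:22,v4:14,v5:inf,v6:9

step 1: dist = v0:0,v1:inf,v2:inf,v3:inf,v4:inf,v5:inf,v6:9
step 2: dist = v0:0,v1:16,v2:inf,v3:22,v4:14,v5:inf,v6:9
step 3: dist = v0:0,v1:16,v2:inf,v3:22,v4:14,v5:inf,v6:9
step 4: dist = v0:0,v1:16,v2:inf,v3:22,v4:14,v5:inf,v6:9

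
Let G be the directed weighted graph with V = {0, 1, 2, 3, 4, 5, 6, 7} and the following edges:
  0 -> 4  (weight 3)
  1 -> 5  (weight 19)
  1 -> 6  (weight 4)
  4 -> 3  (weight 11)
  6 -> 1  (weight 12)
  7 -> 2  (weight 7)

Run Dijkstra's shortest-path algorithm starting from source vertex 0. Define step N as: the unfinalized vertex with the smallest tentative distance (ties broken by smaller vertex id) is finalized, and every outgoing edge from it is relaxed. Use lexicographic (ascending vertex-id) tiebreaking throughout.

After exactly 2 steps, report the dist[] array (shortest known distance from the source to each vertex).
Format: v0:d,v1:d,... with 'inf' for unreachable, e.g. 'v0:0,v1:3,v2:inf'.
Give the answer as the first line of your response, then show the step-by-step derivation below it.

v0:0,v1:inf,v2:inf,v3:14,v4:3,v5:inf,v6:inf,v7:inf

step 1: dist = v0:0,v1:inf,v2:inf,v3:inf,v4:3,v5:inf,v6:inf,v7:inf
step 2: dist = v0:0,v1:inf,v2:inf,v3:14,v4:3,v5:inf,v6:inf,v7:inf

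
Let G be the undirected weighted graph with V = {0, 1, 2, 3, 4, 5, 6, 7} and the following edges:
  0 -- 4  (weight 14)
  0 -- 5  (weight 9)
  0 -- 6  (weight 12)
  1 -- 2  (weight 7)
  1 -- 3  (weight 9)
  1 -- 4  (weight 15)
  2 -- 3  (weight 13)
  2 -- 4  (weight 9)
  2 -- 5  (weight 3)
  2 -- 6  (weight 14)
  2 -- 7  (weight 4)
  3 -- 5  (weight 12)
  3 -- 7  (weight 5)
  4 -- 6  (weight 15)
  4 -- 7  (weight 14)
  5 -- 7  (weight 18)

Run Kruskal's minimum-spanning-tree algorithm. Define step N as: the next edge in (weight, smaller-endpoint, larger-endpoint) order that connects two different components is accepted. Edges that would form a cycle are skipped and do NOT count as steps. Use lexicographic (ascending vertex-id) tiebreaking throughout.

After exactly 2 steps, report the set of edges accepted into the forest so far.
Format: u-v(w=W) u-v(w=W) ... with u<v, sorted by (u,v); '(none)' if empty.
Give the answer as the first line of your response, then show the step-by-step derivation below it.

2-5(w=3) 2-7(w=4)

step 1: add edge 2-5 (w=3); MST = {2-5(w=3)}
step 2: add edge 2-7 (w=4); MST = {2-5(w=3) 2-7(w=4)}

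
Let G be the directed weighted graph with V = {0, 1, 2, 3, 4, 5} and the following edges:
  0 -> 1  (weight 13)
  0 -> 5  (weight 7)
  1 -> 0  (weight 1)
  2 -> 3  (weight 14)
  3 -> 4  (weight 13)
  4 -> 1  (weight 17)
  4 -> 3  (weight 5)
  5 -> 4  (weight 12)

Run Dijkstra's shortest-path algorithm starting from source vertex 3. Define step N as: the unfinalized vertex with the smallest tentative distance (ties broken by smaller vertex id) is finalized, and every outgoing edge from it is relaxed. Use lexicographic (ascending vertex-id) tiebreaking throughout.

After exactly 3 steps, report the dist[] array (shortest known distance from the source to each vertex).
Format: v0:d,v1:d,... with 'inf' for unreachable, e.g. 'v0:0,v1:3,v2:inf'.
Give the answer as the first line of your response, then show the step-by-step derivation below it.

v0:31,v1:30,v2:inf,v3:0,v4:13,v5:inf

step 1: dist = v0:inf,v1:inf,v2:inf,v3:0,v4:13,v5:inf
step 2: dist = v0:inf,v1:30,v2:inf,v3:0,v4:13,v5:inf
step 3: dist = v0:31,v1:30,v2:inf,v3:0,v4:13,v5:inf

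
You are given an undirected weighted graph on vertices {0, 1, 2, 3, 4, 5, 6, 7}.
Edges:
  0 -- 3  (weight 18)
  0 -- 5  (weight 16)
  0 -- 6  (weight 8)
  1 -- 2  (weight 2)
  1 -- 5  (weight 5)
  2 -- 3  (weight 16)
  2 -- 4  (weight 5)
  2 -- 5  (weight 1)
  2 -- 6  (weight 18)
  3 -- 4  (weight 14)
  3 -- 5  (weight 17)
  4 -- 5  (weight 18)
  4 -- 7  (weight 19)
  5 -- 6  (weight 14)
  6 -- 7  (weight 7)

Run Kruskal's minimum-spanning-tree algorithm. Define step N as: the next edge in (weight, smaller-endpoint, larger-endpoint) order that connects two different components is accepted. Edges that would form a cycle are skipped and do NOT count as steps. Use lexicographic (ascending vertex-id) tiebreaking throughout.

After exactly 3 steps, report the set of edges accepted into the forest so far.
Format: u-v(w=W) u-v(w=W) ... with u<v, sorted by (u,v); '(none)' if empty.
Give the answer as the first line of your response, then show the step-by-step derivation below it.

1-2(w=2) 2-4(w=5) 2-5(w=1)

step 1: add edge 2-5 (w=1); MST = {2-5(w=1)}
step 2: add edge 1-2 (w=2); MST = {1-2(w=2) 2-5(w=1)}
step 3: add edge 2-4 (w=5); MST = {1-2(w=2) 2-4(w=5) 2-5(w=1)}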